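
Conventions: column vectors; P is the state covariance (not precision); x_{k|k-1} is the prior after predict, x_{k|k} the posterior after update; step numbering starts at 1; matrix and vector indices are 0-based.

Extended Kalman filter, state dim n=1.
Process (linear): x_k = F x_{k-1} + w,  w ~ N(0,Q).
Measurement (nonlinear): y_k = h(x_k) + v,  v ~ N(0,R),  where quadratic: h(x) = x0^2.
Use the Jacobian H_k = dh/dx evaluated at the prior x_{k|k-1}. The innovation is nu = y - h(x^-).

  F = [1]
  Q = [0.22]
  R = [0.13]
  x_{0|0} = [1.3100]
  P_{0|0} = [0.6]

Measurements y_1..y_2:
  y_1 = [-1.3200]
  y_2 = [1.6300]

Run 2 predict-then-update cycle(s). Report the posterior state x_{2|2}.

step 1: x^-=[1.3100]  P^-=[0.8200]  H_jac=[2.6200]  S=[5.7588]  K=[0.3731]  nu=[-3.0361]  x^+=[0.1773]  P^+=[0.0185]
step 2: x^-=[0.1773]  P^-=[0.2385]  H_jac=[0.3547]  S=[0.1600]  K=[0.5287]  nu=[1.5985]  x^+=[1.0225]  P^+=[0.1938]

x_post = [1.0225]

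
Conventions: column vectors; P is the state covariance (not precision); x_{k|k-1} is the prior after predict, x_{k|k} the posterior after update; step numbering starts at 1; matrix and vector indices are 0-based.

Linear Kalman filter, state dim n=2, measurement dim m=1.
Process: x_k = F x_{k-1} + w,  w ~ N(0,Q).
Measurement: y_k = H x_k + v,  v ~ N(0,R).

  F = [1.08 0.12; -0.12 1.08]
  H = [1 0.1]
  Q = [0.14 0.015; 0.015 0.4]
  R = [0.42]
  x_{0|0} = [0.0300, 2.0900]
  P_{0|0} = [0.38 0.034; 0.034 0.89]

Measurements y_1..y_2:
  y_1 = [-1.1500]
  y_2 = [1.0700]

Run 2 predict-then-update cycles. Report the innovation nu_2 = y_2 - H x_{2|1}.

step 1: x^-=[0.2832, 2.2536]  P^-=[0.6049 0.1203; 0.1203 1.4348]  S=[1.0633]  K=[0.5802; 0.2480]  nu=[-1.6586]  x^+=[-0.6791, 1.8422]  P^+=[0.2470 -0.0328; -0.0328 1.3693]
step 2: x^-=[-0.5123, 2.0711]  P^-=[0.4393 0.1227; 0.1227 2.0092]  S=[0.9039]  K=[0.4995; 0.3581]  nu=[1.3752]  x^+=[0.1747, 2.5635]  P^+=[0.2137 -0.0390; -0.0390 1.8934]

innov = [1.3752]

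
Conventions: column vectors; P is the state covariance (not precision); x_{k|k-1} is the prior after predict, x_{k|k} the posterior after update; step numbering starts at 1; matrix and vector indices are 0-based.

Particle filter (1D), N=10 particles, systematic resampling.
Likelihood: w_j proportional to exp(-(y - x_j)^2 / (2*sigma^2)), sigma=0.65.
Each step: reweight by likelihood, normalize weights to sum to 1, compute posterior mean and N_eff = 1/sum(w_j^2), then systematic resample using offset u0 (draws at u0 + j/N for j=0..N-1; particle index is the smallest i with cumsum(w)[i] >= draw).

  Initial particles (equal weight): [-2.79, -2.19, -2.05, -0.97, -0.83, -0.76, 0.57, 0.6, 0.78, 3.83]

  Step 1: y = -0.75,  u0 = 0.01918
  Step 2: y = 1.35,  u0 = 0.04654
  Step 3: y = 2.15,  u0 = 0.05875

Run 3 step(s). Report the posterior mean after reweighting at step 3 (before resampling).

post_mean = 0.5699

step 1: w=[0.0021, 0.0248, 0.0390, 0.2721, 0.2859, 0.2881, 0.0366, 0.0333, 0.0180, 0.0000]  mean=-0.8052  Neff=4.1033  idx=[1, 3, 3, 3, 4, 4, 4, 5, 5, 6]
step 2: w=[0.0000, 0.0033, 0.0033, 0.0033, 0.0070, 0.0070, 0.0070, 0.0100, 0.0100, 0.9488]  mean=0.4983  Neff=1.1104  idx=[8, 9, 9, 9, 9, 9, 9, 9, 9, 9]
step 3: w=[0.0001, 0.1111, 0.1111, 0.1111, 0.1111, 0.1111, 0.1111, 0.1111, 0.1111, 0.1111]  mean=0.5699  Neff=9.0017  idx=[1, 2, 3, 4, 5, 6, 6, 7, 8, 9]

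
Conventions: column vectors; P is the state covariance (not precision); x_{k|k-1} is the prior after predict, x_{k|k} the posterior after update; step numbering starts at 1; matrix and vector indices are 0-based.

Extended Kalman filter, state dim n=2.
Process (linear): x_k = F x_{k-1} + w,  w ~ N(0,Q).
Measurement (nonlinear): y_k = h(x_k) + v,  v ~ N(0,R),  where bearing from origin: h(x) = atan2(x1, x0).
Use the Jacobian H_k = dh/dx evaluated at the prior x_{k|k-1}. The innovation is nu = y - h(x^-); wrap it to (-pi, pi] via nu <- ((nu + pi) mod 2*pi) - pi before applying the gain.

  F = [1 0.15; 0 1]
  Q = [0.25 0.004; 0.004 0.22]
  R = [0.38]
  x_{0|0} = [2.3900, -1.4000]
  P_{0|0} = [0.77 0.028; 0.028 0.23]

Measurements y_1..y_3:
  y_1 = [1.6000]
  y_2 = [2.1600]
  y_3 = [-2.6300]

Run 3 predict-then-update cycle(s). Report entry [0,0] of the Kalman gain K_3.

K[0,0] = -0.0216

step 1: x^-=[2.1800, -1.4000]  P^-=[1.0336 0.0665; 0.0665 0.4500]  H_jac=[0.2086 0.3248]  S=[0.4814]  K=[0.4926; 0.3324]  nu=[2.1709]  x^+=[3.2494, -0.6785]  P^+=[0.9167 -0.0123; -0.0123 0.3968]
step 2: x^-=[3.1477, -0.6785]  P^-=[1.1720 0.0512; 0.0512 0.6168]  H_jac=[0.0654 0.3036]  S=[0.4439]  K=[0.2078; 0.4294]  nu=[2.3723]  x^+=[3.6406, 0.3402]  P^+=[1.1528 0.0116; 0.0116 0.5350]
step 3: x^-=[3.6916, 0.3402]  P^-=[1.4183 0.0958; 0.0958 0.7550]  H_jac=[-0.0248 0.2686]  S=[0.4341]  K=[-0.0216; 0.4617]  nu=[-2.7219]  x^+=[3.7503, -0.9166]  P^+=[1.4181 0.1002; 0.1002 0.6624]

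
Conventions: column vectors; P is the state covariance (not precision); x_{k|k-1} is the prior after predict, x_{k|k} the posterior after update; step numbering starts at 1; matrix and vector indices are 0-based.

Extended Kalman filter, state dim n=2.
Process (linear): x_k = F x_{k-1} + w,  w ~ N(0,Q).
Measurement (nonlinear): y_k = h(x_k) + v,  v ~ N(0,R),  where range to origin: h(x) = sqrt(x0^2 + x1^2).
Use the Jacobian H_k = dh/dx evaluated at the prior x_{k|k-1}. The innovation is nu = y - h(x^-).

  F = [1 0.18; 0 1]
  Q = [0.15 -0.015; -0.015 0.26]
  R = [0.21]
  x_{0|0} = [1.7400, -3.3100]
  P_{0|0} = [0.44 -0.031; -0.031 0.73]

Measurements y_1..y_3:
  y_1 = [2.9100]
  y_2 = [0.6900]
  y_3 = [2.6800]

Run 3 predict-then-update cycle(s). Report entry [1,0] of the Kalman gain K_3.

step 1: x^-=[1.1442, -3.3100]  P^-=[0.6025 0.0854; 0.0854 0.9900]  H_jac=[0.3267 -0.9451]  S=[1.1059]  K=[0.1050; -0.8208]  nu=[-0.5922]  x^+=[1.0820, -2.8239]  P^+=[0.5903 0.1807; 0.1807 0.2449]
step 2: x^-=[0.5737, -2.8239]  P^-=[0.8133 0.2098; 0.2098 0.5049]  H_jac=[0.1991 -0.9800]  S=[0.6452]  K=[-0.0677; -0.7021]  nu=[-2.1916]  x^+=[0.7221, -1.2853]  P^+=[0.8103 0.1791; 0.1791 0.1868]
step 3: x^-=[0.4907, -1.2853]  P^-=[1.0309 0.1978; 0.1978 0.4468]  H_jac=[0.3567 -0.9342]  S=[0.5993]  K=[0.3052; -0.5788]  nu=[1.3042]  x^+=[0.8888, -2.0402]  P^+=[0.9750 0.3037; 0.3037 0.2460]

K[1,0] = -0.5788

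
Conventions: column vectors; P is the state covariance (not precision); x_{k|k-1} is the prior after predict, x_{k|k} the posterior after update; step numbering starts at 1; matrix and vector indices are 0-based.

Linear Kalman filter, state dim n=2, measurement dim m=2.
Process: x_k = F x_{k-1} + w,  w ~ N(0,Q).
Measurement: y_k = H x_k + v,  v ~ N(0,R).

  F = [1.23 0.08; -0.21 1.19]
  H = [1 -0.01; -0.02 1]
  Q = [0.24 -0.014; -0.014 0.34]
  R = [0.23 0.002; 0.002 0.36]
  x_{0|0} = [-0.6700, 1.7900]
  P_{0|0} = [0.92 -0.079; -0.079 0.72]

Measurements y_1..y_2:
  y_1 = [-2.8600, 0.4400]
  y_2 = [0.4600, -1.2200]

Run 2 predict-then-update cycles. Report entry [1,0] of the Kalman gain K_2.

K[1,0] = -0.0118

step 1: x^-=[-0.6809, 2.2708]  P^-=[1.6209 -0.2974; -0.2974 1.4396]  S=[1.8570 -0.3423; -0.3423 1.8122]  K=[0.8713 -0.0174; -0.0216 0.7936]  nu=[-2.1564, -1.8444]  x^+=[-2.5275, 0.8537]  P^+=[0.2003 -0.0005; -0.0005 0.2856]
step 2: x^-=[-3.0405, 1.5466]  P^-=[0.5448 -0.0393; -0.0393 0.7536]  S=[0.7757 -0.0558; -0.0558 1.1154]  K=[0.7022 -0.0099; -0.0118 0.6758]  nu=[3.5160, -2.8274]  x^+=[-0.5436, -0.4056]  P^+=[0.1615 0.0011; 0.0011 0.2433]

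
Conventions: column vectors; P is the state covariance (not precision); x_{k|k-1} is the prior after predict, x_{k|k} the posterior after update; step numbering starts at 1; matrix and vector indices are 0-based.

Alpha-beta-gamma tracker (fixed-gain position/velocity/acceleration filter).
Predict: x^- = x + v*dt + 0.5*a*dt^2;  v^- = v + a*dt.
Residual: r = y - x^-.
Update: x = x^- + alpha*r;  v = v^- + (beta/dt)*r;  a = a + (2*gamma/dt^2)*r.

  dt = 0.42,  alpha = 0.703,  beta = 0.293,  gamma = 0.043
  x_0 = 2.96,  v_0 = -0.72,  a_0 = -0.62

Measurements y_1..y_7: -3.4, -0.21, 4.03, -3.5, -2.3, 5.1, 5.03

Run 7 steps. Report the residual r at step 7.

step 1: x_pred=2.6029  r=-6.0029  x^+=-1.6171  v^+=-5.1681  a^+=-3.5466
step 2: x_pred=-4.1006  r=3.8906  x^+=-1.3655  v^+=-3.9436  a^+=-1.6498
step 3: x_pred=-3.1673  r=7.1973  x^+=1.8924  v^+=0.3845  a^+=1.8591
step 4: x_pred=2.2178  r=-5.7178  x^+=-1.8018  v^+=-2.8236  a^+=-0.9285
step 5: x_pred=-3.0696  r=0.7696  x^+=-2.5286  v^+=-2.6767  a^+=-0.5533
step 6: x_pred=-3.7016  r=8.8016  x^+=2.4859  v^+=3.2311  a^+=3.7377
step 7: x_pred=4.1726  r=0.8574  x^+=4.7754  v^+=5.3990  a^+=4.1557

resid = 0.8574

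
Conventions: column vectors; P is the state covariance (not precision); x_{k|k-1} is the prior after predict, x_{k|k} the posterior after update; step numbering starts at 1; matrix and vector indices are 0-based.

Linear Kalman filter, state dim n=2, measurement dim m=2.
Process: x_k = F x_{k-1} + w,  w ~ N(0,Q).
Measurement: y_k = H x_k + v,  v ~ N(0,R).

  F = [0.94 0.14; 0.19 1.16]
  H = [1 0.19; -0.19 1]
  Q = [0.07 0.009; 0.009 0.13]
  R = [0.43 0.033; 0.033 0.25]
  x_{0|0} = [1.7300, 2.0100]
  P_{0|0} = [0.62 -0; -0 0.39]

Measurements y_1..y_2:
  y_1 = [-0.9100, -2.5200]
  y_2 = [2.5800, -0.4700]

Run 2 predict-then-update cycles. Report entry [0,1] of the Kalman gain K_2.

K[0,1] = 0.0047

step 1: x^-=[1.9076, 2.6603]  P^-=[0.6255 0.1831; 0.1831 0.6772]  S=[1.1495 0.2193; 0.2193 0.8802]  K=[0.5884 -0.0736; 0.1385 0.6953]  nu=[-3.3231, -4.8179]  x^+=[0.3069, -1.1500]  P^+=[0.2417 0.0469; 0.0469 0.1873]
step 2: x^-=[0.1275, -1.2757]  P^-=[0.2996 0.1350; 0.1350 0.4115]  S=[0.7957 0.1844; 0.1844 0.6210]  K=[0.4076 0.0047; 0.1331 0.5818]  nu=[2.6949, 0.8299]  x^+=[1.2299, -0.4342]  P^+=[0.1666 0.0463; 0.0463 0.1586]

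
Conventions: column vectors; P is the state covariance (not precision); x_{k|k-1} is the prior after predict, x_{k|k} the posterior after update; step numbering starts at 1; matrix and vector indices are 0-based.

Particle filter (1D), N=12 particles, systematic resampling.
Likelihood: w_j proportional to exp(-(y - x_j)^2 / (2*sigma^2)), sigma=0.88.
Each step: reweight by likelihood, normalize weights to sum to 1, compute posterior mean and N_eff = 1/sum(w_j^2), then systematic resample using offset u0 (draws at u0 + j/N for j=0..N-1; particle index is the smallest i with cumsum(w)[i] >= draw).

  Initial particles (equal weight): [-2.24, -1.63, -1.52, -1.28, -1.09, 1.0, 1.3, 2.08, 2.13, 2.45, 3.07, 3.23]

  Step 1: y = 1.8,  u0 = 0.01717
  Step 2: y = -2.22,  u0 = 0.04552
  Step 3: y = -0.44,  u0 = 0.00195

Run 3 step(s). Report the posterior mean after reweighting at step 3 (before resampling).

step 1: w=[0.0000, 0.0001, 0.0002, 0.0005, 0.0010, 0.1383, 0.1779, 0.1987, 0.1948, 0.1591, 0.0738, 0.0558]  mean=1.9922  Neff=6.1709  idx=[5, 5, 6, 6, 7, 7, 8, 8, 8, 9, 9, 10]
step 2: w=[0.3897, 0.3897, 0.1056, 0.1056, 0.0021, 0.0021, 0.0016, 0.0016, 0.0016, 0.0002, 0.0002, 0.0000]  mean=1.0738  Neff=3.0664  idx=[0, 0, 0, 0, 0, 1, 1, 1, 1, 2, 2, 3]
step 3: w=[0.0942, 0.0942, 0.0942, 0.0942, 0.0942, 0.0942, 0.0942, 0.0942, 0.0942, 0.0509, 0.0509, 0.0509]  mean=1.0458  Neff=11.4218  idx=[0, 0, 1, 2, 3, 4, 5, 6, 7, 7, 8, 10]

post_mean = 1.0458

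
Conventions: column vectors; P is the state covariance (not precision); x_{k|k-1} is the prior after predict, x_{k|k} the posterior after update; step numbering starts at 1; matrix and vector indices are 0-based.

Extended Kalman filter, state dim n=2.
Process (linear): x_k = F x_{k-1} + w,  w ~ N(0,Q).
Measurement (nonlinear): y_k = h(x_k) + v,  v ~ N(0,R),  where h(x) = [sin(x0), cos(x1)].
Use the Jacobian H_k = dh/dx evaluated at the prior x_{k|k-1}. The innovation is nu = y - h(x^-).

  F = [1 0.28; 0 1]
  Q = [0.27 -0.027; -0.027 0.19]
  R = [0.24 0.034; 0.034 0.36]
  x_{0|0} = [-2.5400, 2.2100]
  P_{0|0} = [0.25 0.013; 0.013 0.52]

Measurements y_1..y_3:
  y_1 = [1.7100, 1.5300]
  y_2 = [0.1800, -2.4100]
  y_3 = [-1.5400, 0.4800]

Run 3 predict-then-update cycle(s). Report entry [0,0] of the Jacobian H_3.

step 1: x^-=[-1.9212, 2.2100]  P^-=[0.5680 0.1316; 0.1316 0.7100]  H_jac=[-0.3433 0.0000; 0.0000 -0.8026]  S=[0.3069 0.0703; 0.0703 0.8173]  K=[-0.6179 -0.0761; 0.0126 -0.6983]  nu=[2.6492, 2.1266]  x^+=[-3.7200, 0.7586]  P^+=[0.4395 0.0603; 0.0603 0.3127]
step 2: x^-=[-3.5076, 0.7586]  P^-=[0.7678 0.1209; 0.1209 0.5027]  H_jac=[-0.9338 0.0000; 0.0000 -0.6879]  S=[0.9095 0.1116; 0.1116 0.5979]  K=[-0.7893 0.0083; -0.0543 -0.5682]  nu=[-0.1778, -3.1358]  x^+=[-3.3933, 2.5501]  P^+=[0.2026 0.0347; 0.0347 0.3001]
step 3: x^-=[-2.6792, 2.5501]  P^-=[0.5155 0.0917; 0.0917 0.4901]  H_jac=[-0.8950 0.0000; 0.0000 -0.5576]  S=[0.6529 0.0797; 0.0797 0.5124]  K=[-0.7079 0.0104; -0.0617 -0.5237]  nu=[-1.0939, 1.3101]  x^+=[-1.8912, 1.9315]  P^+=[0.1894 0.0364; 0.0364 0.3419]

H_jac[0,0] = -0.8950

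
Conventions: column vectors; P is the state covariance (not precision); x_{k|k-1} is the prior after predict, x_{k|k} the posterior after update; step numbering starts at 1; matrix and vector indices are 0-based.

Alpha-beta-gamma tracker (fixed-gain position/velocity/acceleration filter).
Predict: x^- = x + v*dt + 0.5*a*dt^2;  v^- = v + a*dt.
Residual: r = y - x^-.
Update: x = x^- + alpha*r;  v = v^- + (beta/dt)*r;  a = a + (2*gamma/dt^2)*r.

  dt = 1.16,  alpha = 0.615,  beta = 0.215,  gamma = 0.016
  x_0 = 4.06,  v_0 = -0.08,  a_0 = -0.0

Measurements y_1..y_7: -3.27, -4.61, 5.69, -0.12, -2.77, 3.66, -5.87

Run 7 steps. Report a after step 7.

step 1: x_pred=3.9672  r=-7.2372  x^+=-0.4837  v^+=-1.4214  a^+=-0.1721
step 2: x_pred=-2.2483  r=-2.3617  x^+=-3.7007  v^+=-2.0588  a^+=-0.2283
step 3: x_pred=-6.2425  r=11.9325  x^+=1.0960  v^+=-0.1119  a^+=0.0555
step 4: x_pred=1.0035  r=-1.1235  x^+=0.3125  v^+=-0.2558  a^+=0.0288
step 5: x_pred=0.0352  r=-2.8052  x^+=-1.6900  v^+=-0.7423  a^+=-0.0379
step 6: x_pred=-2.5766  r=6.2366  x^+=1.2589  v^+=0.3696  a^+=0.1104
step 7: x_pred=1.7619  r=-7.6319  x^+=-2.9317  v^+=-0.9169  a^+=-0.0711

a_post = -0.0711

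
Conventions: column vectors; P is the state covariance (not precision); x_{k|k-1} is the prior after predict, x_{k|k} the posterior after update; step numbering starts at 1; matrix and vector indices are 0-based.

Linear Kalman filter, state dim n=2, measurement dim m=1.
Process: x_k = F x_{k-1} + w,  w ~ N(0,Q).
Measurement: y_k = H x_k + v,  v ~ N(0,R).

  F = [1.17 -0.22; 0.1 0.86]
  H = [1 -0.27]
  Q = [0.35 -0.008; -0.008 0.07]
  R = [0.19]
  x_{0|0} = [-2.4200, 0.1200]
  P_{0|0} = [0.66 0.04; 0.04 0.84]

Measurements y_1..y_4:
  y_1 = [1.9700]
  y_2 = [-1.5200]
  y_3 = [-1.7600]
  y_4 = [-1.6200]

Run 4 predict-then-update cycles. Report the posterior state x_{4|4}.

step 1: x^-=[-2.8578, -0.1388]  P^-=[1.2735 -0.0503; -0.0503 0.7047]  S=[1.5421]  K=[0.8347; -0.1560]  nu=[4.7903]  x^+=[1.1405, -0.8863]  P^+=[0.1992 0.1505; 0.1505 0.6672]
step 2: x^-=[1.5294, -0.6481]  P^-=[0.5775 0.0372; 0.0372 0.5913]  S=[0.7906]  K=[0.7178; -0.1549]  nu=[-3.2244]  x^+=[-0.7852, -0.1486]  P^+=[0.1702 0.1251; 0.1251 0.5724]
step 3: x^-=[-0.8860, -0.2063]  P^-=[0.5462 0.0267; 0.0267 0.5165]  S=[0.7595]  K=[0.7097; -0.1484]  nu=[-0.9297]  x^+=[-1.5459, -0.0684]  P^+=[0.1637 0.1067; 0.1067 0.4998]
step 4: x^-=[-1.7936, -0.2134]  P^-=[0.5433 0.0216; 0.0216 0.4597]  S=[0.7551]  K=[0.7117; -0.1357]  nu=[0.1160]  x^+=[-1.7110, -0.2291]  P^+=[0.1608 0.0946; 0.0946 0.4458]

x_post = [-1.7110, -0.2291]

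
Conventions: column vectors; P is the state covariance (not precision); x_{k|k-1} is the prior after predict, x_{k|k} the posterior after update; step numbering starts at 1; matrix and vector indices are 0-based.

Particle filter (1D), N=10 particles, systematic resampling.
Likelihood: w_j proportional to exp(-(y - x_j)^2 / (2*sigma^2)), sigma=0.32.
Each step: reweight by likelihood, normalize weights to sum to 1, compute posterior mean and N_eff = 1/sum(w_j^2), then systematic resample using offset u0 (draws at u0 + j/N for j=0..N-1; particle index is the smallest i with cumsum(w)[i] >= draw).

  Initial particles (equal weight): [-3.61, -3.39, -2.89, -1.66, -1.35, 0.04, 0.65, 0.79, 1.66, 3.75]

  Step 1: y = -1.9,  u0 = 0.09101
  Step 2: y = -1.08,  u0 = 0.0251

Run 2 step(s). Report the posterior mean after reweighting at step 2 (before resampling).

step 1: w=[0.0000, 0.0000, 0.0084, 0.7613, 0.2303, 0.0000, 0.0000, 0.0000, 0.0000, 0.0000]  mean=-1.5990  Neff=1.5806  idx=[3, 3, 3, 3, 3, 3, 3, 4, 4, 4]
step 2: w=[0.0560, 0.0560, 0.0560, 0.0560, 0.0560, 0.0560, 0.0560, 0.2027, 0.2027, 0.2027]  mean=-1.4715  Neff=6.8870  idx=[0, 2, 4, 5, 7, 7, 8, 8, 9, 9]

post_mean = -1.4715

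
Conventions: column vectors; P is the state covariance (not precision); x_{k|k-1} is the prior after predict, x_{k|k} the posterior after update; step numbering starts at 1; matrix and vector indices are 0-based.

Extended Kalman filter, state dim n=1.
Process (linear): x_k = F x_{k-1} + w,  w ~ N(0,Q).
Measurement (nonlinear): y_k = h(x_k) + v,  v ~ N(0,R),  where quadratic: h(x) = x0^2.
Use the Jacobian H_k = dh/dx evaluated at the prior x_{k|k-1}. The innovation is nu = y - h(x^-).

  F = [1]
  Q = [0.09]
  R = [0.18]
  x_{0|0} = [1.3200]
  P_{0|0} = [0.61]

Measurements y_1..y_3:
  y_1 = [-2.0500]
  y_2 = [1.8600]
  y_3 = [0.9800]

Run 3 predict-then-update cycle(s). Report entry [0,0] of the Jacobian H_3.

step 1: x^-=[1.3200]  P^-=[0.7000]  H_jac=[2.6400]  S=[5.0587]  K=[0.3653]  nu=[-3.7924]  x^+=[-0.0654]  P^+=[0.0249]
step 2: x^-=[-0.0654]  P^-=[0.1149]  H_jac=[-0.1308]  S=[0.1820]  K=[-0.0826]  nu=[1.8557]  x^+=[-0.2187]  P^+=[0.1137]
step 3: x^-=[-0.2187]  P^-=[0.2037]  H_jac=[-0.4374]  S=[0.2190]  K=[-0.4068]  nu=[0.9322]  x^+=[-0.5979]  P^+=[0.1674]

H_jac[0,0] = -0.4374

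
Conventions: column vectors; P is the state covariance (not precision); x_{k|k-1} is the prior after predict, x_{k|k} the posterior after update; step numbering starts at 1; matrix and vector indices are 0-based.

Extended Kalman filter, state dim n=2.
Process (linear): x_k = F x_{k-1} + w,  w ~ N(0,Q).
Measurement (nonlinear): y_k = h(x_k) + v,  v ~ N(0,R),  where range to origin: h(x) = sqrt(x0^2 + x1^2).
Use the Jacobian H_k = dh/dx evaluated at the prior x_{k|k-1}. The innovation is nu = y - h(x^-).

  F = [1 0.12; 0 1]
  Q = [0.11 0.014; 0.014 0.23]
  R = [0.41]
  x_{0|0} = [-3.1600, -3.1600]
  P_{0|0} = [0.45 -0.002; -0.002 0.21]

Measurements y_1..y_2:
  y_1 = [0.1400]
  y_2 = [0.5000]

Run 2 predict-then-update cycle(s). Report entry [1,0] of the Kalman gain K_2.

K[1,0] = -0.4202

step 1: x^-=[-3.5392, -3.1600]  P^-=[0.5625 0.0372; 0.0372 0.4400]  H_jac=[-0.7459 -0.6660]  S=[0.9551]  K=[-0.4653; -0.3359]  nu=[-4.6046]  x^+=[-1.3968, -1.6135]  P^+=[0.3558 -0.1121; -0.1121 0.3323]
step 2: x^-=[-1.5904, -1.6135]  P^-=[0.4437 -0.0582; -0.0582 0.5623]  H_jac=[-0.7020 -0.7122]  S=[0.8556]  K=[-0.3156; -0.4202]  nu=[-1.7656]  x^+=[-1.0333, -0.8715]  P^+=[0.3585 -0.1717; -0.1717 0.4111]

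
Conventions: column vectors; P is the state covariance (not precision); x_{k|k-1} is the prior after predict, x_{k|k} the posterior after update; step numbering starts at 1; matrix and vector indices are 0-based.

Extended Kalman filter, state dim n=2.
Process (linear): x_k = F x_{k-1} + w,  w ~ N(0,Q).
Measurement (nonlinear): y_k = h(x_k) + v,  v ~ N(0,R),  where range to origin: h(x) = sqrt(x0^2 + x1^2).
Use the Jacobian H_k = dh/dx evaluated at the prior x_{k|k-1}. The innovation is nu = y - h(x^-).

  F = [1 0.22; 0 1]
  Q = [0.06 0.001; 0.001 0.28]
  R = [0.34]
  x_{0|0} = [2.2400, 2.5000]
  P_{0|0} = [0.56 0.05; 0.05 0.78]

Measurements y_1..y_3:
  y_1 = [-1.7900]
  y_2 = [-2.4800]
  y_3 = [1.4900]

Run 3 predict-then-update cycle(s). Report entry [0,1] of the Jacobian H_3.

step 1: x^-=[2.7900, 2.5000]  P^-=[0.6798 0.2226; 0.2226 1.0600]  H_jac=[0.7448 0.6673]  S=[1.4104]  K=[0.4643; 0.6191]  nu=[-5.5362]  x^+=[0.2197, -0.9275]  P^+=[0.3757 -0.1828; -0.1828 0.5194]
step 2: x^-=[0.0156, -0.9275]  P^-=[0.3805 -0.0675; -0.0675 0.7994]  H_jac=[0.0168 -0.9999]  S=[1.1416]  K=[0.0647; -0.7012]  nu=[-3.4076]  x^+=[-0.2050, 1.4618]  P^+=[0.3757 -0.0157; -0.0157 0.2382]
step 3: x^-=[0.1166, 1.4618]  P^-=[0.4403 0.0377; 0.0377 0.5182]  H_jac=[0.0795 0.9968]  S=[0.8637]  K=[0.0841; 0.6015]  nu=[0.0235]  x^+=[0.1186, 1.4760]  P^+=[0.4342 -0.0060; -0.0060 0.2057]

H_jac[0,1] = 0.9968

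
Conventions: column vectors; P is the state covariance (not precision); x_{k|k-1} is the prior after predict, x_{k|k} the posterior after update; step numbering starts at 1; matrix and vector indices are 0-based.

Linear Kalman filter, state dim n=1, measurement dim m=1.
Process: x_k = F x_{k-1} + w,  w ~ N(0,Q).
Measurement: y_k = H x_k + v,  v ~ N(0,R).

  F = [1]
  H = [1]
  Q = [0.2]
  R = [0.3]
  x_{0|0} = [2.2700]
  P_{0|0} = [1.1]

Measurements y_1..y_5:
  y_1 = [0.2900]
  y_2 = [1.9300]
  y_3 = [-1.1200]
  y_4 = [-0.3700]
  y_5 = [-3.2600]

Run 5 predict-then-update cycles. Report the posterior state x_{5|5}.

step 1: x^-=[2.2700]  P^-=[1.3000]  S=[1.6000]  K=[0.8125]  nu=[-1.9800]  x^+=[0.6613]  P^+=[0.2438]
step 2: x^-=[0.6613]  P^-=[0.4438]  S=[0.7438]  K=[0.5966]  nu=[1.2687]  x^+=[1.4182]  P^+=[0.1790]
step 3: x^-=[1.4182]  P^-=[0.3790]  S=[0.6790]  K=[0.5582]  nu=[-2.5382]  x^+=[0.0015]  P^+=[0.1675]
step 4: x^-=[0.0015]  P^-=[0.3675]  S=[0.6675]  K=[0.5505]  nu=[-0.3715]  x^+=[-0.2030]  P^+=[0.1652]
step 5: x^-=[-0.2030]  P^-=[0.3652]  S=[0.6652]  K=[0.5490]  nu=[-3.0570]  x^+=[-1.8812]  P^+=[0.1647]

x_post = [-1.8812]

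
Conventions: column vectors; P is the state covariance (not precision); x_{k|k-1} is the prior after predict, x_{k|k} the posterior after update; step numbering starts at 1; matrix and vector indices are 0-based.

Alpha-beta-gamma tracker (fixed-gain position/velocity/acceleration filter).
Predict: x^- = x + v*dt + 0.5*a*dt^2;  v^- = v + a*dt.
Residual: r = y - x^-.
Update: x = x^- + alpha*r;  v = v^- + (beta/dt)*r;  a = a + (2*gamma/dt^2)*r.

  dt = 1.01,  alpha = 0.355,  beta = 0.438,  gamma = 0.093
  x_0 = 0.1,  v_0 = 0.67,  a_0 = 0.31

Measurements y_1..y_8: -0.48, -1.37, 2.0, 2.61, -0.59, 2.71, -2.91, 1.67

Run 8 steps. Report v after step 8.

v_post = -1.4252

step 1: x_pred=0.9348  r=-1.4148  x^+=0.4326  v^+=0.3695  a^+=0.0520
step 2: x_pred=0.8323  r=-2.2023  x^+=0.0505  v^+=-0.5330  a^+=-0.3495
step 3: x_pred=-0.6661  r=2.6661  x^+=0.2804  v^+=0.2702  a^+=0.1366
step 4: x_pred=0.6229  r=1.9871  x^+=1.3283  v^+=1.2699  a^+=0.4989
step 5: x_pred=2.8653  r=-3.4553  x^+=1.6387  v^+=0.2753  a^+=-0.1311
step 6: x_pred=1.8499  r=0.8601  x^+=2.1552  v^+=0.5159  a^+=0.0257
step 7: x_pred=2.6893  r=-5.5993  x^+=0.7016  v^+=-1.8864  a^+=-0.9952
step 8: x_pred=-1.7113  r=3.3813  x^+=-0.5110  v^+=-1.4252  a^+=-0.3787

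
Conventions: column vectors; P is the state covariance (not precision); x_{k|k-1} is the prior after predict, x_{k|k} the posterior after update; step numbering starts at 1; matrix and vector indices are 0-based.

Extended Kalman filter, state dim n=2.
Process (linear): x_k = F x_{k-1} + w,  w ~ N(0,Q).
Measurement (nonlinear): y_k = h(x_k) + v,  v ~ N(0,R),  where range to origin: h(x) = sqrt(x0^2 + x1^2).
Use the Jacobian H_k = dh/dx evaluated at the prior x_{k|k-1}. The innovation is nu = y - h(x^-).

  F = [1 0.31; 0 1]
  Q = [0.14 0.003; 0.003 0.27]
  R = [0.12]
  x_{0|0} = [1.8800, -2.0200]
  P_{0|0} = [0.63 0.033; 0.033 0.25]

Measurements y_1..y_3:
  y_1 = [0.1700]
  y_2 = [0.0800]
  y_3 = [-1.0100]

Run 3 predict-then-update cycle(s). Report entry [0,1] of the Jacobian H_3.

H_jac[0,1] = -0.7264

step 1: x^-=[1.2538, -2.0200]  P^-=[0.8145 0.1135; 0.1135 0.5200]  H_jac=[0.5274 -0.8496]  S=[0.6202]  K=[0.5371; -0.6159]  nu=[-2.2075]  x^+=[0.0682, -0.6605]  P^+=[0.6356 0.3186; 0.3186 0.2848]
step 2: x^-=[-0.1366, -0.6605]  P^-=[1.0005 0.4099; 0.4099 0.5548]  H_jac=[-0.2025 -0.9793]  S=[0.8556]  K=[-0.7060; -0.7320]  nu=[-0.5944]  x^+=[0.2831, -0.2254]  P^+=[0.5741 -0.0322; -0.0322 0.0964]
step 3: x^-=[0.2132, -0.2254]  P^-=[0.7034 0.0007; 0.0007 0.3664]  H_jac=[0.6873 -0.7264]  S=[0.6449]  K=[0.7489; -0.4119]  nu=[-1.3202]  x^+=[-0.7755, 0.3185]  P^+=[0.3417 0.1996; 0.1996 0.2569]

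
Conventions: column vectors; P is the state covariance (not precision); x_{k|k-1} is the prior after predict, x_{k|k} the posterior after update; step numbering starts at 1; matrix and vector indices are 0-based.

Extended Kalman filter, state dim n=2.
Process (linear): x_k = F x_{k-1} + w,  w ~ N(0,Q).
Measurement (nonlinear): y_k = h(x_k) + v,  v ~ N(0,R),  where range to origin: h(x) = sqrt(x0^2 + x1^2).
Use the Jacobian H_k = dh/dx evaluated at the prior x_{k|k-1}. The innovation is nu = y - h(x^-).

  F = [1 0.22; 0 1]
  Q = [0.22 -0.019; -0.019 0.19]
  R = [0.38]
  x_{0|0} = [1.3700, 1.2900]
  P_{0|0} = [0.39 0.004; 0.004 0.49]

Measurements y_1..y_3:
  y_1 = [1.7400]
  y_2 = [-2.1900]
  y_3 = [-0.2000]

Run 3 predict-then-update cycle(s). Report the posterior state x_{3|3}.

step 1: x^-=[1.6538, 1.2900]  P^-=[0.6355 0.0928; 0.0928 0.6800]  H_jac=[0.7885 0.6150]  S=[1.1223]  K=[0.4973; 0.4378]  nu=[-0.3574]  x^+=[1.4761, 1.1335]  P^+=[0.3579 -0.1516; -0.1516 0.4648]
step 2: x^-=[1.7254, 1.1335]  P^-=[0.5337 -0.0683; -0.0683 0.6548]  H_jac=[0.8358 0.5491]  S=[0.8875]  K=[0.4603; 0.3408]  nu=[-4.2544]  x^+=[-0.2330, -0.3163]  P^+=[0.3456 -0.2075; -0.2075 0.5518]
step 3: x^-=[-0.3026, -0.3163]  P^-=[0.5010 -0.1052; -0.1052 0.7418]  H_jac=[-0.6913 -0.7226]  S=[0.9017]  K=[-0.2998; -0.5138]  nu=[-0.6378]  x^+=[-0.1114, 0.0114]  P^+=[0.4200 -0.2441; -0.2441 0.5037]

x_post = [-0.1114, 0.0114]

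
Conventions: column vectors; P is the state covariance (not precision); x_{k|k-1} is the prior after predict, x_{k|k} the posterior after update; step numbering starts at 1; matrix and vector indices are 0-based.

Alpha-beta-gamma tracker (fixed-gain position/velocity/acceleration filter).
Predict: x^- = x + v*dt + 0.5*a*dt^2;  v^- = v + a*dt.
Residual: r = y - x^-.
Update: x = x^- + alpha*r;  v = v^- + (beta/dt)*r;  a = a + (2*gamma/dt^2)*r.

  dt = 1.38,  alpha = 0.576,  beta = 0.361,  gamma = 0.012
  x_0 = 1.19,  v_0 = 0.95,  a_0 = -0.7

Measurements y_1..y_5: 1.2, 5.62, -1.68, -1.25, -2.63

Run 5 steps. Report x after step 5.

step 1: x_pred=1.8345  r=-0.6345  x^+=1.4690  v^+=-0.1820  a^+=-0.7080
step 2: x_pred=0.5437  r=5.0763  x^+=3.4677  v^+=0.1689  a^+=-0.6440
step 3: x_pred=3.0875  r=-4.7675  x^+=0.3414  v^+=-1.9670  a^+=-0.7041
step 4: x_pred=-3.0435  r=1.7935  x^+=-2.0104  v^+=-2.4695  a^+=-0.6815
step 5: x_pred=-6.0673  r=3.4373  x^+=-4.0874  v^+=-2.5108  a^+=-0.6382

x_post = -4.0874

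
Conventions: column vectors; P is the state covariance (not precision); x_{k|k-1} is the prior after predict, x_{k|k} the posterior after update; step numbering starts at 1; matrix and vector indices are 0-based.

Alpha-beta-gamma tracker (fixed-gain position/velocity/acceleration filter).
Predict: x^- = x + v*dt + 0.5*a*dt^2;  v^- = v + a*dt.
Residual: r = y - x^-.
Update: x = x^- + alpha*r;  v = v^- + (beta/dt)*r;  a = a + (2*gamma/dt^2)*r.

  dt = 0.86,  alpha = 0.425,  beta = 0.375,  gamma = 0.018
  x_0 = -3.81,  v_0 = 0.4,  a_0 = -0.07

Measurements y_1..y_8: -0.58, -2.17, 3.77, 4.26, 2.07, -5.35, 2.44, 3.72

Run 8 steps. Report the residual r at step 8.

step 1: x_pred=-3.4919  r=2.9119  x^+=-2.2543  v^+=1.6095  a^+=0.0717
step 2: x_pred=-0.8436  r=-1.3264  x^+=-1.4073  v^+=1.0928  a^+=0.0072
step 3: x_pred=-0.4648  r=4.2348  x^+=1.3350  v^+=2.9456  a^+=0.2133
step 4: x_pred=3.9471  r=0.3129  x^+=4.0801  v^+=3.2655  a^+=0.2285
step 5: x_pred=6.9729  r=-4.9029  x^+=4.8892  v^+=1.3241  a^+=-0.0101
step 6: x_pred=6.0242  r=-11.3742  x^+=1.1902  v^+=-3.6442  a^+=-0.5638
step 7: x_pred=-2.1524  r=4.5924  x^+=-0.2006  v^+=-2.1266  a^+=-0.3402
step 8: x_pred=-2.1553  r=5.8753  x^+=0.3417  v^+=0.1427  a^+=-0.0542

resid = 5.8753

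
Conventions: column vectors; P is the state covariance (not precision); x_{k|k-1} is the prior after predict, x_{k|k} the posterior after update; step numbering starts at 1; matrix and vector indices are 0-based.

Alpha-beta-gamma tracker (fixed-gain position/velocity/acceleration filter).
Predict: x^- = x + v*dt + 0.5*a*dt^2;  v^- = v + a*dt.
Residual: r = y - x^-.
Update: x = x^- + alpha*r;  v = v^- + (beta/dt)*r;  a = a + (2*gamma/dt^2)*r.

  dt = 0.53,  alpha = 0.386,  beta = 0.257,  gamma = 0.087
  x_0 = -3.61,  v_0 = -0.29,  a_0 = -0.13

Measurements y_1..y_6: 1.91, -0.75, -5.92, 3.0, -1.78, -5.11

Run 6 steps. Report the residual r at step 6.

step 1: x_pred=-3.7820  r=5.6920  x^+=-1.5849  v^+=2.4012  a^+=3.3958
step 2: x_pred=0.1647  r=-0.9147  x^+=-0.1884  v^+=3.7574  a^+=2.8292
step 3: x_pred=2.2004  r=-8.1204  x^+=-0.9341  v^+=1.3193  a^+=-2.2009
step 4: x_pred=-0.5440  r=3.5440  x^+=0.8240  v^+=1.8713  a^+=-0.0056
step 5: x_pred=1.8150  r=-3.5950  x^+=0.4273  v^+=0.1251  a^+=-2.2325
step 6: x_pred=0.1801  r=-5.2901  x^+=-1.8619  v^+=-3.6233  a^+=-5.5093

resid = -5.2901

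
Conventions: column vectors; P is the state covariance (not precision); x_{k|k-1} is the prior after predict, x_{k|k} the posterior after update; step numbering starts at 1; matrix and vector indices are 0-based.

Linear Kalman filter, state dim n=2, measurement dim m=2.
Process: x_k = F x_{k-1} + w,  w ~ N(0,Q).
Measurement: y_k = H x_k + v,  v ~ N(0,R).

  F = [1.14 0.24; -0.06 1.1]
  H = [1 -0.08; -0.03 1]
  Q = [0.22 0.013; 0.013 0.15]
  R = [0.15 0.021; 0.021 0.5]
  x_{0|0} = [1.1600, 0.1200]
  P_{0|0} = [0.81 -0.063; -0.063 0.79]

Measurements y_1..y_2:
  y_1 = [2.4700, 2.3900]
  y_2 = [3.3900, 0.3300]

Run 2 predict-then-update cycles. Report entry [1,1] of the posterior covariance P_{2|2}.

P_post[1,1] = 0.2640

step 1: x^-=[1.3512, 0.0624]  P^-=[1.2837 0.0881; 0.0881 1.1171]  S=[1.4268 -0.0186; -0.0186 1.6130]  K=[0.8953 0.0410; 0.0081 0.6910]  nu=[1.1238, 2.3681]  x^+=[2.4546, 1.7080]  P^+=[0.1386 0.0435; 0.0435 0.3470]
step 2: x^-=[3.2081, 1.7315]  P^-=[0.4440 0.1490; 0.1490 0.5646]  S=[0.5737 0.1119; 0.1119 1.0561]  K=[0.7433 0.0497; 0.0792 0.5220]  nu=[0.3204, -1.3052]  x^+=[3.3814, 1.0755]  P^+=[0.1161 0.0440; 0.0440 0.2640]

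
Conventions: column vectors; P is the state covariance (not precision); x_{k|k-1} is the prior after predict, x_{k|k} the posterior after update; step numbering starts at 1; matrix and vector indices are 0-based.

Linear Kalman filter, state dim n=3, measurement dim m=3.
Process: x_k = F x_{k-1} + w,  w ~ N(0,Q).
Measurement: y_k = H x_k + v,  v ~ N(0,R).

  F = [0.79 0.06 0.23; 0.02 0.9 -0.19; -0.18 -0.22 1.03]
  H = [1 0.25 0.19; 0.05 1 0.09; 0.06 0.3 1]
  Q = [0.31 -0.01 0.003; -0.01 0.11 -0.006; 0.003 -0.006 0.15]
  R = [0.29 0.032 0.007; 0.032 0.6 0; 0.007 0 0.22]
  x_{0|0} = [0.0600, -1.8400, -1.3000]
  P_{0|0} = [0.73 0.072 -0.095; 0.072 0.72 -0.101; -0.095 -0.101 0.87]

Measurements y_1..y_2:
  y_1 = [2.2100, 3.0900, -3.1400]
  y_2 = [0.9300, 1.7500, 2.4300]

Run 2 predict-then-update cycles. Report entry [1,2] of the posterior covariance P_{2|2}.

P_post[1,2] = -0.1041

step 1: x^-=[-0.3620, -1.4078, -0.9450]  P^-=[0.7837 0.0477 0.0080; 0.0477 0.7628 -0.4365; 0.0080 -0.4365 1.2182]  S=[1.1508 0.2391 0.2318; 0.2391 1.3009 -0.1034; 0.2318 -0.1034 1.2504]  K=[0.7249 -0.0726 -0.0849; 0.0490 0.5388 -0.1283; -0.0228 -0.1784 0.8593]  nu=[3.1035, 4.6010, -1.7509]  x^+=[1.7024, 1.4479, -3.3413]  P^+=[0.2181 -0.0297 -0.0178; -0.0297 0.3378 -0.1274; -0.0178 -0.1274 0.2282]
step 2: x^-=[0.6633, 1.9720, -4.0665]  P^-=[0.4466 -0.0418 0.0119; -0.0418 0.4346 -0.2378; 0.0119 -0.2378 0.4775]  S=[0.7421 0.0795 0.0830; 0.0795 0.9927 -0.0720; 0.0830 -0.0720 0.5955]  K=[0.6038 -0.0704 -0.0487; 0.0011 0.4042 -0.1359; -0.0005 -0.1474 0.6655]  nu=[0.5464, 0.1108, 5.8651]  x^+=[0.6996, 1.2202, -0.1796]  P^+=[0.1819 -0.0313 -0.0080; -0.0313 0.2535 -0.1041; -0.0080 -0.1041 0.1781]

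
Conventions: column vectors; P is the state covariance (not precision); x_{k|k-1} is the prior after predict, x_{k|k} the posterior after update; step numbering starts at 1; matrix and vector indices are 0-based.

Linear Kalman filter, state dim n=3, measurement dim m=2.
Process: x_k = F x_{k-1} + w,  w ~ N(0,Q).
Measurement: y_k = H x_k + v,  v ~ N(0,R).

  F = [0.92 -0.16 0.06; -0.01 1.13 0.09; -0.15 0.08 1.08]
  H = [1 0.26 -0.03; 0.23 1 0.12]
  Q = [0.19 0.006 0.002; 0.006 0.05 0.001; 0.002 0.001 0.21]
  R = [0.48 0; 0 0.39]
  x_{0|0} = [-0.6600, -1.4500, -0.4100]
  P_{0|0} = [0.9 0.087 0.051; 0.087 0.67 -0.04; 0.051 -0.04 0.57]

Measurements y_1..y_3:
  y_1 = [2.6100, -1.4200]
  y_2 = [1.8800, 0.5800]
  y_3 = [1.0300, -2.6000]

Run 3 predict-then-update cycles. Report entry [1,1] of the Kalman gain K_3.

K[1,1] = 0.4370

step 1: x^-=[-0.3998, -1.6688, -0.4598]  P^-=[0.9517 -0.0277 -0.0284; -0.0277 0.9000 0.0532; -0.0284 0.0532 0.8739]  S=[1.4799 0.4173; 0.4173 1.3514]  K=[0.6569 -0.0638; -0.0542 0.6827; -0.0648 0.1321]  nu=[3.4299, 0.3959]  x^+=[1.8278, -1.5843, -0.6298]  P^+=[0.3428 -0.1047 0.0081; -0.1047 0.2966 -0.0525; 0.0081 -0.0525 0.8512]
step 2: x^-=[1.8973, -1.8652, -1.0811]  P^-=[0.5235 -0.1573 0.0126; -0.1573 0.4274 0.0643; 0.0126 0.0643 1.2033]  S=[0.9499 0.0619; 0.0619 0.8062]  K=[0.5131 -0.0834; -0.0834 0.5012; -0.0244 0.2643]  nu=[0.4352, 2.1385]  x^+=[1.9423, -0.8295, -0.5265]  P^+=[0.2731 -0.0994 0.0337; -0.0994 0.2234 -0.0423; 0.0337 -0.0423 1.1472]
step 3: x^-=[1.8881, -1.0042, -0.9263]  P^-=[0.4648 -0.1337 0.0664; -0.1337 0.3382 0.0973; 0.0664 0.0973 1.5398]  S=[0.8941 0.0552; 0.0552 0.7405]  K=[0.4826 -0.0614; -0.0814 0.4370; 0.0262 0.3996]  nu=[-0.6248, -1.9189]  x^+=[1.7044, -1.7919, -1.7094]  P^+=[0.2571 -0.0906 0.0627; -0.0906 0.1948 -0.0290; 0.0627 -0.0290 1.4198]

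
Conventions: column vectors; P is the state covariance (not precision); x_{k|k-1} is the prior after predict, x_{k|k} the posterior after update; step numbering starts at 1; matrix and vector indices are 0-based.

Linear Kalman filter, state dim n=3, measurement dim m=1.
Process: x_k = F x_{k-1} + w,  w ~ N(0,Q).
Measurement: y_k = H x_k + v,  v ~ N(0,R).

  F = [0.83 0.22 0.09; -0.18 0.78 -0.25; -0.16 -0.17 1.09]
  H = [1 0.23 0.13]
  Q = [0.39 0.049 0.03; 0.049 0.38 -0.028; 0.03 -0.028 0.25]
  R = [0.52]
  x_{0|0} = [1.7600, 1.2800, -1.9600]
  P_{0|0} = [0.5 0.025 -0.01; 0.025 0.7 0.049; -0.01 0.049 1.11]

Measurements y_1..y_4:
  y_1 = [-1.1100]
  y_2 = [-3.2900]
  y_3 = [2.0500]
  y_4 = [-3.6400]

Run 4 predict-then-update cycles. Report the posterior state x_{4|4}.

x_post = [-1.6633, 1.7189, -4.2005]

step 1: x^-=[1.5660, 1.1716, -2.6356]  P^-=[0.7869 0.0876 0.0440; 0.0876 0.8644 -0.3659; 0.0440 -0.3659 1.5885]  S=[1.4093]  K=[0.5767; 0.1695; 0.1180]  nu=[-2.6028]  x^+=[0.0649, 0.7304, -2.9428]  P^+=[0.3182 -0.0501 -0.0519; -0.0501 0.8239 -0.3941; -0.0519 -0.3941 1.5689]
step 2: x^-=[-0.0503, 1.2938, -3.3422]  P^-=[0.6201 0.0827 -0.0150; 0.0827 1.1528 -0.8946; -0.0150 -0.8946 2.3074]  S=[1.2207]  K=[0.5220; 0.1897; 0.0648]  nu=[-3.1028]  x^+=[-1.6698, 0.7052, -3.5434]  P^+=[0.2875 -0.0381 -0.0564; -0.0381 1.1088 -0.9096; -0.0564 -0.9096 2.3023]
step 3: x^-=[-1.5497, 1.7365, -3.7151]  P^-=[0.6020 0.1201 -0.0715; 0.1201 1.5682 -1.5938; -0.0715 -1.5938 3.3794]  S=[1.2035]  K=[0.5155; 0.2274; 0.0011]  nu=[3.6833]  x^+=[0.3489, 2.5739, -3.7111]  P^+=[0.2822 -0.0209 -0.0721; -0.0209 1.5060 -1.5941; -0.0721 -1.5941 3.3794]
step 4: x^-=[0.5219, 2.8726, -4.5385]  P^-=[0.6032 0.1684 -0.1507; 0.1684 2.1377 -2.5502; -0.1507 -2.5502 4.9306]  S=[1.2054]  K=[0.5163; 0.2726; -0.0799]  nu=[-4.2326]  x^+=[-1.6633, 1.7189, -4.2005]  P^+=[0.2819 -0.0012 -0.1010; -0.0012 2.0481 -2.5240; -0.1010 -2.5240 4.9229]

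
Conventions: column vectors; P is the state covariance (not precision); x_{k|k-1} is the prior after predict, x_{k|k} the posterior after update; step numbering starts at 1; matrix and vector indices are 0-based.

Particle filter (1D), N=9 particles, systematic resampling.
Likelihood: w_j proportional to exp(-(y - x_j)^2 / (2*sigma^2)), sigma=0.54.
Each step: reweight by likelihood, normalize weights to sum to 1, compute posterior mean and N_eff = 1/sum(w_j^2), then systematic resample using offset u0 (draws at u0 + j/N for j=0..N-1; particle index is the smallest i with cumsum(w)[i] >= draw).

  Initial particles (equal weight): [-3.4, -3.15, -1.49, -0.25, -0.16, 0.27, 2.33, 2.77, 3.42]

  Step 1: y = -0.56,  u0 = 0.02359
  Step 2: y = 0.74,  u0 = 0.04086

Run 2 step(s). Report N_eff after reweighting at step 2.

step 1: w=[0.0000, 0.0000, 0.1060, 0.3959, 0.3548, 0.1433, 0.0000, 0.0000, 0.0000]  mean=-0.2750  Neff=3.1804  idx=[2, 3, 3, 3, 3, 4, 4, 4, 5]
step 2: w=[0.0001, 0.0855, 0.0855, 0.0855, 0.0855, 0.1145, 0.1145, 0.1145, 0.3144]  mean=-0.0557  Neff=5.9736  idx=[1, 2, 4, 5, 6, 7, 8, 8, 8]

N_eff = 5.9736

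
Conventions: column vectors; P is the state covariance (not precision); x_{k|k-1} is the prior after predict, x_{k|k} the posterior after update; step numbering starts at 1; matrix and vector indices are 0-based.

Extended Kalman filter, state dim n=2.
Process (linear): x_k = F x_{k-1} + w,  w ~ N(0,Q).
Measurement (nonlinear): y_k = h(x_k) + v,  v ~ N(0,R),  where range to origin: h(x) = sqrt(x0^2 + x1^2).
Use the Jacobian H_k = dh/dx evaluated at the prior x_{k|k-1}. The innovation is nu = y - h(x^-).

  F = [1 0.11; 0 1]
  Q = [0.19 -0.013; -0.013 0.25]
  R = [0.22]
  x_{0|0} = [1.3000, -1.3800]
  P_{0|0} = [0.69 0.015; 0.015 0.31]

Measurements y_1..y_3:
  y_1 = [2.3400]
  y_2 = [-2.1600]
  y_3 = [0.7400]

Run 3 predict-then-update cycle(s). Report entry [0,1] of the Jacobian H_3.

H_jac[0,1] = 0.6264

step 1: x^-=[1.1482, -1.3800]  P^-=[0.8871 0.0361; 0.0361 0.5600]  H_jac=[0.6396 -0.7687]  S=[0.8783]  K=[0.6144; -0.4638]  nu=[0.5448]  x^+=[1.4829, -1.6327]  P^+=[0.5555 0.2864; 0.2864 0.3710]
step 2: x^-=[1.3033, -1.6327]  P^-=[0.8130 0.3142; 0.3142 0.6210]  H_jac=[0.6239 -0.7815]  S=[0.6094]  K=[0.4294; -0.4748]  nu=[-4.2491]  x^+=[-0.5212, 0.3849]  P^+=[0.7007 0.4384; 0.4384 0.4837]
step 3: x^-=[-0.4789, 0.3849]  P^-=[0.9930 0.4786; 0.4786 0.7337]  H_jac=[-0.7795 0.6264]  S=[0.6438]  K=[-0.7366; 0.1343]  nu=[0.1256]  x^+=[-0.5714, 0.4017]  P^+=[0.6437 0.5423; 0.5423 0.7220]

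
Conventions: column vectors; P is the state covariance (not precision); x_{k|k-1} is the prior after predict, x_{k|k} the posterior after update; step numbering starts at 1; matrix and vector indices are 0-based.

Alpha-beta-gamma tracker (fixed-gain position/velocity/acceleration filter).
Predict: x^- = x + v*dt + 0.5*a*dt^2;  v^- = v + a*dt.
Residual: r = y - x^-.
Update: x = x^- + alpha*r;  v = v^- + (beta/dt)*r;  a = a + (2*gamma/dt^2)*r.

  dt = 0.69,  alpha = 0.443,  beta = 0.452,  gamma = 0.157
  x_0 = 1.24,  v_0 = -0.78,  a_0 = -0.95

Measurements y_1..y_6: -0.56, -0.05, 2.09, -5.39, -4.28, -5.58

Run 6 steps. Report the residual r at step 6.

resid = 0.6686

step 1: x_pred=0.4757  r=-1.0357  x^+=0.0169  v^+=-2.1139  a^+=-1.6330
step 2: x_pred=-1.8305  r=1.7805  x^+=-1.0417  v^+=-2.0744  a^+=-0.4588
step 3: x_pred=-2.5823  r=4.6723  x^+=-0.5124  v^+=0.6698  a^+=2.6227
step 4: x_pred=0.5740  r=-5.9640  x^+=-2.0680  v^+=-1.4274  a^+=-1.3107
step 5: x_pred=-3.3650  r=-0.9150  x^+=-3.7703  v^+=-2.9312  a^+=-1.9142
step 6: x_pred=-6.2486  r=0.6686  x^+=-5.9524  v^+=-3.8141  a^+=-1.4733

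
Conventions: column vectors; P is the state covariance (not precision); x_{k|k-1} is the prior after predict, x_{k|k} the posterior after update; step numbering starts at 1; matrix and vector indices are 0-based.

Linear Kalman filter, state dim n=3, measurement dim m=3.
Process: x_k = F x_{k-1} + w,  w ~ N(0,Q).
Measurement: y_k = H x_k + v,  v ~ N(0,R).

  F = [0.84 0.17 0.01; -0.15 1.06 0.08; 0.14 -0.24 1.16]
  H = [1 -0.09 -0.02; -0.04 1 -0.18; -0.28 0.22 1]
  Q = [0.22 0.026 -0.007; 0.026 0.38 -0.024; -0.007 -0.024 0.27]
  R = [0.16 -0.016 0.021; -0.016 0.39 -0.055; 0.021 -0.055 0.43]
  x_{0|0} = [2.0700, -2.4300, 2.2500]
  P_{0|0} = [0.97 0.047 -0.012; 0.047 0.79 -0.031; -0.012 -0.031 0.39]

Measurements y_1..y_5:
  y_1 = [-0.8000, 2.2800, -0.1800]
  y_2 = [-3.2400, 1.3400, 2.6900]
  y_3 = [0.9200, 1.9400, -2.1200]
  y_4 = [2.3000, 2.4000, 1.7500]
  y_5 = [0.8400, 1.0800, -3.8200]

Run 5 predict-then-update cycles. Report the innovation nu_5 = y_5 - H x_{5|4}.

step 1: x^-=[1.3482, -2.7063, 3.4830]  P^-=[0.9404 0.0856 0.0533; 0.0856 1.2720 -0.2361; 0.0533 -0.2361 0.8695]  S=[1.0927 -0.0877 -0.1881; -0.0877 1.7706 -0.1720; -0.1881 -0.1720 1.2906]  K=[0.8550 0.0626 -0.0152; 0.0600 0.7556 0.1248; 0.1470 -0.1551 0.6227]  nu=[-2.3221, 5.6672, -2.6901]  x^+=[-0.2417, 1.1006, 0.5874]  P^+=[0.1385 0.0245 0.0413; 0.0245 0.2804 -0.0414; 0.0413 -0.0414 0.3001]
step 2: x^-=[-0.0101, 1.2499, 0.3833]  P^-=[0.3334 0.0822 0.0292; 0.0822 0.6842 -0.1228; 0.0292 -0.1228 0.7275]  S=[0.4829 -0.0105 -0.0393; -0.0105 1.1364 -0.1730; -0.0393 -0.1730 1.1362]  K=[0.6747 0.0611 -0.0079; 0.0701 0.6351 0.1033; 0.0986 -0.1332 0.5924]  nu=[-3.1098, 0.1587, 2.0289]  x^+=[-2.1145, 1.3422, 1.2575]  P^+=[0.1096 0.0238 0.0329; 0.0238 0.2357 -0.0342; 0.0329 -0.0342 0.2809]
step 3: x^-=[-1.5355, 1.8405, 0.8405]  P^-=[0.3114 0.0768 0.0207; 0.0768 0.6349 -0.1026; 0.0207 -0.1026 0.6918]  S=[0.4618 -0.0094 -0.0432; -0.0094 1.0789 -0.1568; -0.0432 -0.1568 1.1107]  K=[0.6587 0.0604 -0.0105; 0.0693 0.6185 0.1041; 0.0870 -0.1258 0.5829]  nu=[2.6379, 0.1894, -3.7953]  x^+=[0.2533, 1.7453, -1.1663]  P^+=[0.1069 0.0234 0.0308; 0.0234 0.2296 -0.0318; 0.0308 -0.0318 0.2750]
step 4: x^-=[0.4978, 1.7187, -1.7363]  P^-=[0.3092 0.0756 0.0191; 0.0756 0.6286 -0.0983; 0.0191 -0.0983 0.6815]  S=[0.4598 -0.0097 -0.0446; -0.0097 1.0707 -0.1520; -0.0446 -0.1520 1.1029]  K=[0.6570 0.0602 -0.0112; 0.0688 0.6162 0.1048; 0.0848 -0.1240 0.5798]  nu=[1.9222, 0.3886, 3.2476]  x^+=[1.7475, 2.4306, 0.2614]  P^+=[0.1066 0.0233 0.0304; 0.0233 0.2288 -0.0312; 0.0304 -0.0312 0.2733]
step 5: x^-=[1.8837, 2.3353, -0.0354]  P^-=[0.3089 0.0754 0.0188; 0.0754 0.6278 -0.0975; 0.0188 -0.0975 0.6787]  S=[0.4596 -0.0097 -0.0449; -0.0097 1.0696 -0.1508; -0.0449 -0.1508 1.1006]  K=[0.6567 0.0602 -0.0114; 0.0687 0.6159 0.1049; 0.0844 -0.1237 0.5789]  nu=[-0.8343, -1.1863, -3.7709]  x^+=[1.3075, 1.1517, -2.1420]  P^+=[0.1066 0.0233 0.0303; 0.0233 0.2287 -0.0311; 0.0303 -0.0311 0.2728]

innov = [-0.8343, -1.1863, -3.7709]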